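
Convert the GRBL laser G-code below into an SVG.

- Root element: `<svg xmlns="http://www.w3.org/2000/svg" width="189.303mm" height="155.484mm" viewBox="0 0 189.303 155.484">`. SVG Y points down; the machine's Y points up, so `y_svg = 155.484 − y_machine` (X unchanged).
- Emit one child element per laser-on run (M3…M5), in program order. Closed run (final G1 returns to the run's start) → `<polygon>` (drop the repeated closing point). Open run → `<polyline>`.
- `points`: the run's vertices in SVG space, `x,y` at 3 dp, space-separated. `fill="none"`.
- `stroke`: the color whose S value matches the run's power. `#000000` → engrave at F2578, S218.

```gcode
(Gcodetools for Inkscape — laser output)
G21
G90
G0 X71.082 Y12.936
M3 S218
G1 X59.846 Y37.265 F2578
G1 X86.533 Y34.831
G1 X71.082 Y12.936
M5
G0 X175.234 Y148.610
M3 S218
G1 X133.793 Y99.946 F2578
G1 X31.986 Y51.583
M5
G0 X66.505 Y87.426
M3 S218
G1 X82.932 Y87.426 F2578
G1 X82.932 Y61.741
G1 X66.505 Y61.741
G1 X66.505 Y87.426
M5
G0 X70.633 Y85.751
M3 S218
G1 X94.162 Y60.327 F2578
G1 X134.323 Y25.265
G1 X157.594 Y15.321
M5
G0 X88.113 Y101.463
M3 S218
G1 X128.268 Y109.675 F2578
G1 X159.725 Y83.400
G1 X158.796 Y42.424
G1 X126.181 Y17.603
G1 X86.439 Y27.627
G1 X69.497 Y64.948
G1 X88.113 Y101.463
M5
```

<svg xmlns="http://www.w3.org/2000/svg" width="189.303mm" height="155.484mm" viewBox="0 0 189.303 155.484">
  <polygon points="71.082,142.548 59.846,118.219 86.533,120.653" fill="none" stroke="#000000"/>
  <polyline points="175.234,6.874 133.793,55.538 31.986,103.901" fill="none" stroke="#000000"/>
  <polygon points="66.505,68.058 82.932,68.058 82.932,93.743 66.505,93.743" fill="none" stroke="#000000"/>
  <polyline points="70.633,69.733 94.162,95.157 134.323,130.219 157.594,140.163" fill="none" stroke="#000000"/>
  <polygon points="88.113,54.021 128.268,45.809 159.725,72.084 158.796,113.060 126.181,137.881 86.439,127.857 69.497,90.536" fill="none" stroke="#000000"/>
</svg>

Each laser-on run becomes one SVG element. Flip Y back into SVG space with y_svg = 155.484 − y_machine. Every run uses S218, so all elements get stroke `#000000` (engrave).

Run 1: The run returns to its start, so emit a `<polygon>` with points (Y-flipped): 71.082,142.548 59.846,118.219 86.533,120.653.

Run 2: The run is open, so emit a `<polyline>` with points (Y-flipped): 175.234,6.874 133.793,55.538 31.986,103.901.

Run 3: The run returns to its start, so emit a `<polygon>` with points (Y-flipped): 66.505,68.058 82.932,68.058 82.932,93.743 66.505,93.743.

Run 4: The run is open, so emit a `<polyline>` with points (Y-flipped): 70.633,69.733 94.162,95.157 134.323,130.219 157.594,140.163.

Run 5: The run returns to its start, so emit a `<polygon>` with points (Y-flipped): 88.113,54.021 128.268,45.809 159.725,72.084 158.796,113.060 126.181,137.881 86.439,127.857 69.497,90.536.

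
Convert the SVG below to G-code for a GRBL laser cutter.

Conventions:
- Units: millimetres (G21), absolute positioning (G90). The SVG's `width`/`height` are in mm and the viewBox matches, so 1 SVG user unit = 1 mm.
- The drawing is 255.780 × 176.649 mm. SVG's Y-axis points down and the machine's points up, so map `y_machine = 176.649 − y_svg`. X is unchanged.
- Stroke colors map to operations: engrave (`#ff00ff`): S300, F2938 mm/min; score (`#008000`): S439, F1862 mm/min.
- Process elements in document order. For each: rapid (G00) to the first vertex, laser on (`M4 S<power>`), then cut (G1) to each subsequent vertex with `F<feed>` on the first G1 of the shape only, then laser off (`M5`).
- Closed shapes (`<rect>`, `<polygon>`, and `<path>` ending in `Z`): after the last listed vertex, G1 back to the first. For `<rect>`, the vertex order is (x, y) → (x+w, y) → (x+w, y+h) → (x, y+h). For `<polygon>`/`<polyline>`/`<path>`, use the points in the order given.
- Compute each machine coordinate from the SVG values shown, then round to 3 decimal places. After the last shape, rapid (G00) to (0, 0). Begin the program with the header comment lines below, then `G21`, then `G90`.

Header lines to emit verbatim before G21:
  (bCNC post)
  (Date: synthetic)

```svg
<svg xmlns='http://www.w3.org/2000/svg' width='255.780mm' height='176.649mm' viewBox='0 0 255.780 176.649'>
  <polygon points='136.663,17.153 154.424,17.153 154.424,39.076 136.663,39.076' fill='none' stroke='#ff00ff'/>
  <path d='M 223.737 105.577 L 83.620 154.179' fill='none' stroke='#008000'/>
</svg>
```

viewBox `0 0 255.780 176.649` with mm width/height → 1 unit = 1 mm. Flip: y_m = 176.649 − y_svg.

**Shape 1** — `<polygon>` rectangle, stroke `#ff00ff` → engrave (S300, F2938). Machine vertices: (136.663,159.496) → (154.424,159.496) → (154.424,137.573) → (136.663,137.573) → (136.663,159.496). Closed: final G1 returns to the first vertex.

**Shape 2** — `<path>` line segment, stroke `#008000` → score (S439, F1862). Machine vertices: (223.737,71.072) → (83.620,22.470). Open path.

(bCNC post)
(Date: synthetic)
G21
G90
G00 X136.663 Y159.496
M4 S300
G1 X154.424 Y159.496 F2938
G1 X154.424 Y137.573
G1 X136.663 Y137.573
G1 X136.663 Y159.496
M5
G00 X223.737 Y71.072
M4 S439
G1 X83.620 Y22.470 F1862
M5
G00 X0.000 Y0.000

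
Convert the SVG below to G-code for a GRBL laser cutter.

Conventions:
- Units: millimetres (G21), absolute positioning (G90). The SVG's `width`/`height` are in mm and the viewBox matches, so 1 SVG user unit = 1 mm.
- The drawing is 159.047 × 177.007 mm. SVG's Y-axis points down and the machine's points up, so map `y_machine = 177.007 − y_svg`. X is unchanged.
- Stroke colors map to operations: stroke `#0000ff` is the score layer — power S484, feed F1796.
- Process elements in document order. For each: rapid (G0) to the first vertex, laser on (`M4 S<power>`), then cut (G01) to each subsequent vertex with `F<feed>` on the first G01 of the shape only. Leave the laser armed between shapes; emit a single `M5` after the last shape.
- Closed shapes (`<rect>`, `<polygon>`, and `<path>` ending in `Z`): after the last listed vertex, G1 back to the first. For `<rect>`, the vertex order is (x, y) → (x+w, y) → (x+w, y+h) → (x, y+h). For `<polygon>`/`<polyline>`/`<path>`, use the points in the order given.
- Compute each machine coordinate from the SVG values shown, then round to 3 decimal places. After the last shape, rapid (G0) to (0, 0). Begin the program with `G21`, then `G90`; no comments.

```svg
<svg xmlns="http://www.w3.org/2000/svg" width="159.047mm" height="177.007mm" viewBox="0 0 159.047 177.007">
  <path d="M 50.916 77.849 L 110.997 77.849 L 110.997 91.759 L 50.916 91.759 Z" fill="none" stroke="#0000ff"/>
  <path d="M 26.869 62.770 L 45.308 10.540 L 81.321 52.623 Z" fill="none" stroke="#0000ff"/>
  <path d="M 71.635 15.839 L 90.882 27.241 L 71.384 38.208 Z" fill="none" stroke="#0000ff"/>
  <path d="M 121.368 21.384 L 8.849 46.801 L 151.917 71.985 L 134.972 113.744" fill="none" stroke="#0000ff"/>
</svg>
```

G21
G90
G0 X50.916 Y99.158
M4 S484
G01 X110.997 Y99.158 F1796
G01 X110.997 Y85.248
G01 X50.916 Y85.248
G01 X50.916 Y99.158
G0 X26.869 Y114.237
M4 S484
G01 X45.308 Y166.467 F1796
G01 X81.321 Y124.384
G01 X26.869 Y114.237
G0 X71.635 Y161.168
M4 S484
G01 X90.882 Y149.766 F1796
G01 X71.384 Y138.799
G01 X71.635 Y161.168
G0 X121.368 Y155.623
M4 S484
G01 X8.849 Y130.206 F1796
G01 X151.917 Y105.022
G01 X134.972 Y63.263
M5
G0 X0.000 Y0.000

Since the viewBox matches the mm dimensions, user units are millimetres directly. The only transform is the Y-flip y_m = 177.007 − y_svg.

Shape 1 is a rectangle drawn with `<path>`. Its stroke #0000ff means score at S484, F1796. After flipping Y the toolpath is (50.916,99.158) → (110.997,99.158) → (110.997,85.248) → (50.916,85.248) → (50.916,99.158), returning to the start.

Shape 2 is a regular polygon drawn with `<path>`. Its stroke #0000ff means score at S484, F1796. After flipping Y the toolpath is (26.869,114.237) → (45.308,166.467) → (81.321,124.384) → (26.869,114.237), returning to the start.

Shape 3 is a regular polygon drawn with `<path>`. Its stroke #0000ff means score at S484, F1796. After flipping Y the toolpath is (71.635,161.168) → (90.882,149.766) → (71.384,138.799) → (71.635,161.168), returning to the start.

Shape 4 is a open polyline drawn with `<path>`. Its stroke #0000ff means score at S484, F1796. After flipping Y the toolpath is (121.368,155.623) → (8.849,130.206) → (151.917,105.022) → (134.972,63.263).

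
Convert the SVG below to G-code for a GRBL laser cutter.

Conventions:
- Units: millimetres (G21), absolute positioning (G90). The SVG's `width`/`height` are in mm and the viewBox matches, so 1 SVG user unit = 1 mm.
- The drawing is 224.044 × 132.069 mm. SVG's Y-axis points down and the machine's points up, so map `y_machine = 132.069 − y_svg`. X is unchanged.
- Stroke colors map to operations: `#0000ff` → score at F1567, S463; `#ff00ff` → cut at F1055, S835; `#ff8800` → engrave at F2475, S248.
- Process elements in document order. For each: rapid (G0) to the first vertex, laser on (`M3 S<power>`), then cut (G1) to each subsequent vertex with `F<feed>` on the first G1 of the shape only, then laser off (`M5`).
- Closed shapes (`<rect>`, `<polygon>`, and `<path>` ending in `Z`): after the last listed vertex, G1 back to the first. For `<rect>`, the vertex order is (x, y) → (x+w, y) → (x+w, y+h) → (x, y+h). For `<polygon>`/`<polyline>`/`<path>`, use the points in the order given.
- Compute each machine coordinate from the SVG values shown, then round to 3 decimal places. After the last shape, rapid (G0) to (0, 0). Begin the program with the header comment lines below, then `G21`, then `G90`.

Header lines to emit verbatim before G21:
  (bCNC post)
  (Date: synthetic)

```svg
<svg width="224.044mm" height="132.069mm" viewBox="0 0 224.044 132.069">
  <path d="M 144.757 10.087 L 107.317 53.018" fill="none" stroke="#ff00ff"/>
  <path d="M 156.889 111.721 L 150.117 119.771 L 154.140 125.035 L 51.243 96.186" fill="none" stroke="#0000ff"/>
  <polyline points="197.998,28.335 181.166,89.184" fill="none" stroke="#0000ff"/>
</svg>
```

(bCNC post)
(Date: synthetic)
G21
G90
G0 X144.757 Y121.982
M3 S835
G1 X107.317 Y79.051 F1055
M5
G0 X156.889 Y20.348
M3 S463
G1 X150.117 Y12.298 F1567
G1 X154.140 Y7.034
G1 X51.243 Y35.883
M5
G0 X197.998 Y103.734
M3 S463
G1 X181.166 Y42.885 F1567
M5
G0 X0.000 Y0.000

Since the viewBox matches the mm dimensions, user units are millimetres directly. The only transform is the Y-flip y_m = 132.069 − y_svg.

Shape 1 is a line segment drawn with `<path>`. Its stroke #ff00ff means cut at S835, F1055. After flipping Y the toolpath is (144.757,121.982) → (107.317,79.051).

Shape 2 is a open polyline drawn with `<path>`. Its stroke #0000ff means score at S463, F1567. After flipping Y the toolpath is (156.889,20.348) → (150.117,12.298) → (154.140,7.034) → (51.243,35.883).

Shape 3 is a line segment drawn with `<polyline>`. Its stroke #0000ff means score at S463, F1567. After flipping Y the toolpath is (197.998,103.734) → (181.166,42.885).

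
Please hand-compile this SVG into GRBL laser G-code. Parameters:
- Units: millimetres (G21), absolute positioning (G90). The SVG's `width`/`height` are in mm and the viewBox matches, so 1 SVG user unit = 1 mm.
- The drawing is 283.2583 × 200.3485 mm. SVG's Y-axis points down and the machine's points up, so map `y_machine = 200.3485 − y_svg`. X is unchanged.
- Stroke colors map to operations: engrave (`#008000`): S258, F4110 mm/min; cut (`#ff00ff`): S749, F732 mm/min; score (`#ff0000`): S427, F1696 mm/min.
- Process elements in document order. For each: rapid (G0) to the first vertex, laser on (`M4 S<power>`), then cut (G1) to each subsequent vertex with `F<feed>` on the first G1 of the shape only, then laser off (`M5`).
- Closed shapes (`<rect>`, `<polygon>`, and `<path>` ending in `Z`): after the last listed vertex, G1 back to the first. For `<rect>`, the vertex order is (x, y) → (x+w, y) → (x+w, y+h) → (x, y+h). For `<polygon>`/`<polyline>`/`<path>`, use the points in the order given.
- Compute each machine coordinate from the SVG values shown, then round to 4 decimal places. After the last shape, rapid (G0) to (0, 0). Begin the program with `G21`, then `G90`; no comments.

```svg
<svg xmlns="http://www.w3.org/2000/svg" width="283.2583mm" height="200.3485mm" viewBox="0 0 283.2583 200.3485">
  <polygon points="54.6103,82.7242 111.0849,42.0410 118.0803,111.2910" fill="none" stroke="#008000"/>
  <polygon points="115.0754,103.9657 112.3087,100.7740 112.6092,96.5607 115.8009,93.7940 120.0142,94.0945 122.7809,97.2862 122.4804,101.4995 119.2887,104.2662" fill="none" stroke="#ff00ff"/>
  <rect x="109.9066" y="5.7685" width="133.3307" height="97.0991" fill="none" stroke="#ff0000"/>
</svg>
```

1 u = 1 mm; y_m = 200.3485 − y.

[1] `<polygon>` regular polygon, #008000→engrave S258 F4110: (54.6103,117.6243) → (111.0849,158.3075) → (118.0803,89.0575) → (54.6103,117.6243) (closed)

[2] `<polygon>` regular polygon, #ff00ff→cut S749 F732: (115.0754,96.3828) → (112.3087,99.5745) → (112.6092,103.7878) → (115.8009,106.5545) → (120.0142,106.2540) → (122.7809,103.0623) → (122.4804,98.8490) → (119.2887,96.0823) → (115.0754,96.3828) (closed)

[3] `<rect>` rectangle, #ff0000→score S427 F1696: (109.9066,194.5800) → (243.2373,194.5800) → (243.2373,97.4809) → (109.9066,97.4809) → (109.9066,194.5800) (closed)

G21
G90
G0 X54.6103 Y117.6243
M4 S258
G1 X111.0849 Y158.3075 F4110
G1 X118.0803 Y89.0575
G1 X54.6103 Y117.6243
M5
G0 X115.0754 Y96.3828
M4 S749
G1 X112.3087 Y99.5745 F732
G1 X112.6092 Y103.7878
G1 X115.8009 Y106.5545
G1 X120.0142 Y106.2540
G1 X122.7809 Y103.0623
G1 X122.4804 Y98.8490
G1 X119.2887 Y96.0823
G1 X115.0754 Y96.3828
M5
G0 X109.9066 Y194.5800
M4 S427
G1 X243.2373 Y194.5800 F1696
G1 X243.2373 Y97.4809
G1 X109.9066 Y97.4809
G1 X109.9066 Y194.5800
M5
G0 X0.0000 Y0.0000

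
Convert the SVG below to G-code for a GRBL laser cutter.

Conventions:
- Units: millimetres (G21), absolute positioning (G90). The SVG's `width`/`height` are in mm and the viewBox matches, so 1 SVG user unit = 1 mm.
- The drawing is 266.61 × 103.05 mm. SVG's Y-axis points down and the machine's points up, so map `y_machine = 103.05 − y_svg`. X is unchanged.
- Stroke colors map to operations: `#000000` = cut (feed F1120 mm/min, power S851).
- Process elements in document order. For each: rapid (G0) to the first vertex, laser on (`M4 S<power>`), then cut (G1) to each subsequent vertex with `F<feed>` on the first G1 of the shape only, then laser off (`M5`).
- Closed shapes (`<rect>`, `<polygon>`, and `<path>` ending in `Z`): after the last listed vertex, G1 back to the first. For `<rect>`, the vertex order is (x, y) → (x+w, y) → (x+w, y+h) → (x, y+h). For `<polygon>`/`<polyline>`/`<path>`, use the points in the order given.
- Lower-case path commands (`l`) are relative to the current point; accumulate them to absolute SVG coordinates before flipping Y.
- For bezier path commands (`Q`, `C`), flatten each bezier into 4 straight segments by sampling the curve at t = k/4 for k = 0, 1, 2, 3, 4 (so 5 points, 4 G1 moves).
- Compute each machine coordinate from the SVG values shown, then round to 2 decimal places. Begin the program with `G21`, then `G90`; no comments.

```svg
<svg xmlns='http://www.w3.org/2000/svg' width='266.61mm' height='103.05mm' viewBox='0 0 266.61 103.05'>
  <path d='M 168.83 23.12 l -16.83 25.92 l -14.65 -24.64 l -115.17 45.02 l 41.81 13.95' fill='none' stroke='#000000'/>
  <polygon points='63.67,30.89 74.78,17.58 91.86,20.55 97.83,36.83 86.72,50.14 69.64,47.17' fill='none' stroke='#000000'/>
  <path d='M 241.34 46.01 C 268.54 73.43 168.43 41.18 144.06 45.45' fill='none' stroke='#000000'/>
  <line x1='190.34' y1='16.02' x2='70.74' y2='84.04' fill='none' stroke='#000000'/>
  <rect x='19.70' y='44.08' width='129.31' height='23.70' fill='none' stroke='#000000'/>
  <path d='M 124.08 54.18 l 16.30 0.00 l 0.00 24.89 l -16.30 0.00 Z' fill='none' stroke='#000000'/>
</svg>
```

Since the viewBox matches the mm dimensions, user units are millimetres directly. The only transform is the Y-flip y_m = 103.05 − y_svg.

Shape 1 is a open polyline drawn with `<path>`. Its stroke #000000 means cut at S851, F1120. After flipping Y the toolpath is (168.83,79.93) → (152.00,54.01) → (137.35,78.65) → (22.18,33.63) → (63.99,19.68).

Shape 2 is a regular polygon drawn with `<polygon>`. Its stroke #000000 means cut at S851, F1120. After flipping Y the toolpath is (63.67,72.16) → (74.78,85.47) → (91.86,82.50) → (97.83,66.22) → (86.72,52.91) → (69.64,55.88) → (63.67,72.16), returning to the start.

Shape 3 is a cubic bezier drawn with `<path>`. Its stroke #000000 means cut at S851, F1120. After flipping Y the toolpath is (241.34,57.04) → (241.04,46.16) → (212.04,48.64) → (173.37,55.46) → (144.06,57.60).

Shape 4 is a line segment drawn with `<line>`. Its stroke #000000 means cut at S851, F1120. After flipping Y the toolpath is (190.34,87.03) → (70.74,19.01).

Shape 5 is a rectangle drawn with `<rect>`. Its stroke #000000 means cut at S851, F1120. After flipping Y the toolpath is (19.70,58.97) → (149.01,58.97) → (149.01,35.27) → (19.70,35.27) → (19.70,58.97), returning to the start.

Shape 6 is a rectangle drawn with `<path>`. Its stroke #000000 means cut at S851, F1120. After flipping Y the toolpath is (124.08,48.87) → (140.38,48.87) → (140.38,23.98) → (124.08,23.98) → (124.08,48.87), returning to the start.

G21
G90
G0 X168.83 Y79.93
M4 S851
G1 X152.00 Y54.01 F1120
G1 X137.35 Y78.65
G1 X22.18 Y33.63
G1 X63.99 Y19.68
M5
G0 X63.67 Y72.16
M4 S851
G1 X74.78 Y85.47 F1120
G1 X91.86 Y82.50
G1 X97.83 Y66.22
G1 X86.72 Y52.91
G1 X69.64 Y55.88
G1 X63.67 Y72.16
M5
G0 X241.34 Y57.04
M4 S851
G1 X241.04 Y46.16 F1120
G1 X212.04 Y48.64
G1 X173.37 Y55.46
G1 X144.06 Y57.60
M5
G0 X190.34 Y87.03
M4 S851
G1 X70.74 Y19.01 F1120
M5
G0 X19.70 Y58.97
M4 S851
G1 X149.01 Y58.97 F1120
G1 X149.01 Y35.27
G1 X19.70 Y35.27
G1 X19.70 Y58.97
M5
G0 X124.08 Y48.87
M4 S851
G1 X140.38 Y48.87 F1120
G1 X140.38 Y23.98
G1 X124.08 Y23.98
G1 X124.08 Y48.87
M5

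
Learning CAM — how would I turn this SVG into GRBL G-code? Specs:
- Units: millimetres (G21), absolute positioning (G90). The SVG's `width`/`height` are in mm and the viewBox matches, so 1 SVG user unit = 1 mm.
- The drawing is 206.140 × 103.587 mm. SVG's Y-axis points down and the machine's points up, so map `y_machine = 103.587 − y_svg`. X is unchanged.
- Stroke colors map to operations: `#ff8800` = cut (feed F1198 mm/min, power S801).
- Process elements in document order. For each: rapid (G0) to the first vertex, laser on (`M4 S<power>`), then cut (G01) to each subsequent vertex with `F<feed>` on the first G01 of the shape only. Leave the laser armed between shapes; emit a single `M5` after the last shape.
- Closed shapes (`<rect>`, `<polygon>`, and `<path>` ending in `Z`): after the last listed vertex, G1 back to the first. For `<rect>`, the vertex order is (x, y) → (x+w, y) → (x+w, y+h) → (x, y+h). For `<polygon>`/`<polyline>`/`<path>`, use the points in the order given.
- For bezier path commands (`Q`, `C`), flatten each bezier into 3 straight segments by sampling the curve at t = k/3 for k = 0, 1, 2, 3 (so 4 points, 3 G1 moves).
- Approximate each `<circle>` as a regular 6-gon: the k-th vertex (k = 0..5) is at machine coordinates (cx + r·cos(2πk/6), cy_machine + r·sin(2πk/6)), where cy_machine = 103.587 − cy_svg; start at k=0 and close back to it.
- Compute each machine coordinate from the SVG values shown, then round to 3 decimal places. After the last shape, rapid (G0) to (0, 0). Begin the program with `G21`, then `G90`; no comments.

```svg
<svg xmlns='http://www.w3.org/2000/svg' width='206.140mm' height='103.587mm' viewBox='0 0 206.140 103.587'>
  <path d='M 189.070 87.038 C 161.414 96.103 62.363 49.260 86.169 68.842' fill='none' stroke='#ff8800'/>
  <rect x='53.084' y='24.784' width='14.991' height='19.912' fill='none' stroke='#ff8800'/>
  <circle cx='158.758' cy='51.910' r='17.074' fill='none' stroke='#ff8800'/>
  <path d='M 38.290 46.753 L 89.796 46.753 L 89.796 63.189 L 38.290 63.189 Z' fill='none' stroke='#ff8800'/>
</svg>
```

viewBox `0 0 206.140 103.587` with mm width/height → 1 unit = 1 mm. Flip: y_m = 103.587 − y_svg.

**Shape 1** — `<path>` cubic bezier, stroke `#ff8800` → cut (S801, F1198). Control points (SVG): P0=(189.070,87.038), P1=(161.414,96.103), P2=(62.363,49.260), P3=(86.169,68.842); sampled at t=k/3. Machine vertices: (189.070,16.549) → (144.810,21.589) → (96.121,36.716) → (86.169,34.745). Open path.

**Shape 2** — `<rect>` rectangle, stroke `#ff8800` → cut (S801, F1198). Machine vertices: (53.084,78.803) → (68.075,78.803) → (68.075,58.891) → (53.084,58.891) → (53.084,78.803). Closed: final G1 returns to the first vertex.

**Shape 3** — `<circle>` circle, stroke `#ff8800` → cut (S801, F1198). Machine vertices: (175.832,51.677) → (167.295,66.464) → (150.221,66.464) → (141.684,51.677) → (150.221,36.890) → (167.295,36.890) → (175.832,51.677). Closed: final G1 returns to the first vertex.

**Shape 4** — `<path>` rectangle, stroke `#ff8800` → cut (S801, F1198). Machine vertices: (38.290,56.834) → (89.796,56.834) → (89.796,40.398) → (38.290,40.398) → (38.290,56.834). Closed: final G1 returns to the first vertex.

G21
G90
G0 X189.070 Y16.549
M4 S801
G01 X144.810 Y21.589 F1198
G01 X96.121 Y36.716
G01 X86.169 Y34.745
G0 X53.084 Y78.803
M4 S801
G01 X68.075 Y78.803 F1198
G01 X68.075 Y58.891
G01 X53.084 Y58.891
G01 X53.084 Y78.803
G0 X175.832 Y51.677
M4 S801
G01 X167.295 Y66.464 F1198
G01 X150.221 Y66.464
G01 X141.684 Y51.677
G01 X150.221 Y36.890
G01 X167.295 Y36.890
G01 X175.832 Y51.677
G0 X38.290 Y56.834
M4 S801
G01 X89.796 Y56.834 F1198
G01 X89.796 Y40.398
G01 X38.290 Y40.398
G01 X38.290 Y56.834
M5
G0 X0.000 Y0.000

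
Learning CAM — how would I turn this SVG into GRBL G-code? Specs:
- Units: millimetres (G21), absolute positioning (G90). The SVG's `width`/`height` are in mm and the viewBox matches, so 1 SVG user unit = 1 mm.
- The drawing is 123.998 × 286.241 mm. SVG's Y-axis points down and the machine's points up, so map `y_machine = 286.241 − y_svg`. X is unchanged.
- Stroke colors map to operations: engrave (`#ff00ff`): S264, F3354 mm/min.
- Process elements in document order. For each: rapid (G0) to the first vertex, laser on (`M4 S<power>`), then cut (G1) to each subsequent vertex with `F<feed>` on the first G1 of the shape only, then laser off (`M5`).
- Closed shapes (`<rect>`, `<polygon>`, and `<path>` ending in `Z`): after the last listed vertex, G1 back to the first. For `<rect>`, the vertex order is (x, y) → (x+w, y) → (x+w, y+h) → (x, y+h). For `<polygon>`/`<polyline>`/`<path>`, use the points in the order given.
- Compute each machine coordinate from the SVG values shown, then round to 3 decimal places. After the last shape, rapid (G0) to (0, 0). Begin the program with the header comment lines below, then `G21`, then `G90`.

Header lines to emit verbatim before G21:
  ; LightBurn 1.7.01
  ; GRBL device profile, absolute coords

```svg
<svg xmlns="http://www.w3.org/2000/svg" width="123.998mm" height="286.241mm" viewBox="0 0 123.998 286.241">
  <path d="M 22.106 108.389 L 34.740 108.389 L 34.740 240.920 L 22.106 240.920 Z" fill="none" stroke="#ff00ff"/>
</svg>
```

viewBox `0 0 123.998 286.241` with mm width/height → 1 unit = 1 mm. Flip: y_m = 286.241 − y_svg.

**Shape 1** — `<path>` rectangle, stroke `#ff00ff` → engrave (S264, F3354). Machine vertices: (22.106,177.852) → (34.740,177.852) → (34.740,45.321) → (22.106,45.321) → (22.106,177.852). Closed: final G1 returns to the first vertex.

; LightBurn 1.7.01
; GRBL device profile, absolute coords
G21
G90
G0 X22.106 Y177.852
M4 S264
G1 X34.740 Y177.852 F3354
G1 X34.740 Y45.321
G1 X22.106 Y45.321
G1 X22.106 Y177.852
M5
G0 X0.000 Y0.000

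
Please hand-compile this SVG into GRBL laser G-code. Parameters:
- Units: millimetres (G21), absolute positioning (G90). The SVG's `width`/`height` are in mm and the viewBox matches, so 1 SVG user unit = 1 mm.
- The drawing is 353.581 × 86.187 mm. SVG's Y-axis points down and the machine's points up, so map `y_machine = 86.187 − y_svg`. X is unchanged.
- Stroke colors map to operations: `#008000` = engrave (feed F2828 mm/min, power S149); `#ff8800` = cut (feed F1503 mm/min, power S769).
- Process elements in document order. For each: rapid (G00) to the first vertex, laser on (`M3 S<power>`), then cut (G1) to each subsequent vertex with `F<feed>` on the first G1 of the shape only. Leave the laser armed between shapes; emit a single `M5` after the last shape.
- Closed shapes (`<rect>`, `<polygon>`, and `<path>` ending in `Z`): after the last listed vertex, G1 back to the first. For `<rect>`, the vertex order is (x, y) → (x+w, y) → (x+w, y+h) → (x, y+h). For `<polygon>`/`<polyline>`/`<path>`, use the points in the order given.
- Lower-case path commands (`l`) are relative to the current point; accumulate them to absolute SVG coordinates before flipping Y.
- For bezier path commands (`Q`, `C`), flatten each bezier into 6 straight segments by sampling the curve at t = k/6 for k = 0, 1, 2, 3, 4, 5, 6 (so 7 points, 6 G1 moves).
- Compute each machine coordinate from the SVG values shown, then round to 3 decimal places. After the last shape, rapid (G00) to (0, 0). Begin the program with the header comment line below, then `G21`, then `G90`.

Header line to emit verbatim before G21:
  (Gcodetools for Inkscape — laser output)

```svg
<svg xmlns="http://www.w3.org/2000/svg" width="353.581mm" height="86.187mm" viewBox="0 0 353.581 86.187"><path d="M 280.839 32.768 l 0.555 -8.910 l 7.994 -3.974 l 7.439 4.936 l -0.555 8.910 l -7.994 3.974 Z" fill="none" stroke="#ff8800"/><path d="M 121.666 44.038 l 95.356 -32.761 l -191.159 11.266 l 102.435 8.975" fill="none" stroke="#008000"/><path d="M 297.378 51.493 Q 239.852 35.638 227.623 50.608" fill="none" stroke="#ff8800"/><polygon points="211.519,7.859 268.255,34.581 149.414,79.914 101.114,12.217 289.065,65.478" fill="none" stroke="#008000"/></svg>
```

viewBox `0 0 353.581 86.187` with mm width/height → 1 unit = 1 mm. Flip: y_m = 86.187 − y_svg.

**Shape 1** — `<path>` regular polygon, stroke `#ff8800` → cut (S769, F1503). Machine vertices: (280.839,53.419) → (281.394,62.329) → (289.388,66.303) → (296.827,61.367) → (296.272,52.457) → (288.278,48.483) → (280.839,53.419). Closed: final G1 returns to the first vertex.

**Shape 2** — `<path>` open polyline, stroke `#008000` → engrave (S149, F2828). Machine vertices: (121.666,42.149) → (217.022,74.910) → (25.863,63.644) → (128.298,54.669). Open path.

**Shape 3** — `<path>` quadratic bezier, stroke `#ff8800` → cut (S769, F1503). Control points (SVG): P0=(297.378,51.493), P1=(239.852,35.638), P2=(227.623,50.608); sampled at t=k/6. Machine vertices: (297.378,34.694) → (279.461,39.123) → (264.060,41.839) → (251.176,42.843) → (240.809,42.134) → (232.958,39.713) → (227.623,35.579). Open path.

**Shape 4** — `<polygon>` closed polygon, stroke `#008000` → engrave (S149, F2828). Machine vertices: (211.519,78.328) → (268.255,51.606) → (149.414,6.273) → (101.114,73.970) → (289.065,20.709) → (211.519,78.328). Closed: final G1 returns to the first vertex.

(Gcodetools for Inkscape — laser output)
G21
G90
G00 X280.839 Y53.419
M3 S769
G1 X281.394 Y62.329 F1503
G1 X289.388 Y66.303
G1 X296.827 Y61.367
G1 X296.272 Y52.457
G1 X288.278 Y48.483
G1 X280.839 Y53.419
G00 X121.666 Y42.149
M3 S149
G1 X217.022 Y74.910 F2828
G1 X25.863 Y63.644
G1 X128.298 Y54.669
G00 X297.378 Y34.694
M3 S769
G1 X279.461 Y39.123 F1503
G1 X264.060 Y41.839
G1 X251.176 Y42.843
G1 X240.809 Y42.134
G1 X232.958 Y39.713
G1 X227.623 Y35.579
G00 X211.519 Y78.328
M3 S149
G1 X268.255 Y51.606 F2828
G1 X149.414 Y6.273
G1 X101.114 Y73.970
G1 X289.065 Y20.709
G1 X211.519 Y78.328
M5
G00 X0.000 Y0.000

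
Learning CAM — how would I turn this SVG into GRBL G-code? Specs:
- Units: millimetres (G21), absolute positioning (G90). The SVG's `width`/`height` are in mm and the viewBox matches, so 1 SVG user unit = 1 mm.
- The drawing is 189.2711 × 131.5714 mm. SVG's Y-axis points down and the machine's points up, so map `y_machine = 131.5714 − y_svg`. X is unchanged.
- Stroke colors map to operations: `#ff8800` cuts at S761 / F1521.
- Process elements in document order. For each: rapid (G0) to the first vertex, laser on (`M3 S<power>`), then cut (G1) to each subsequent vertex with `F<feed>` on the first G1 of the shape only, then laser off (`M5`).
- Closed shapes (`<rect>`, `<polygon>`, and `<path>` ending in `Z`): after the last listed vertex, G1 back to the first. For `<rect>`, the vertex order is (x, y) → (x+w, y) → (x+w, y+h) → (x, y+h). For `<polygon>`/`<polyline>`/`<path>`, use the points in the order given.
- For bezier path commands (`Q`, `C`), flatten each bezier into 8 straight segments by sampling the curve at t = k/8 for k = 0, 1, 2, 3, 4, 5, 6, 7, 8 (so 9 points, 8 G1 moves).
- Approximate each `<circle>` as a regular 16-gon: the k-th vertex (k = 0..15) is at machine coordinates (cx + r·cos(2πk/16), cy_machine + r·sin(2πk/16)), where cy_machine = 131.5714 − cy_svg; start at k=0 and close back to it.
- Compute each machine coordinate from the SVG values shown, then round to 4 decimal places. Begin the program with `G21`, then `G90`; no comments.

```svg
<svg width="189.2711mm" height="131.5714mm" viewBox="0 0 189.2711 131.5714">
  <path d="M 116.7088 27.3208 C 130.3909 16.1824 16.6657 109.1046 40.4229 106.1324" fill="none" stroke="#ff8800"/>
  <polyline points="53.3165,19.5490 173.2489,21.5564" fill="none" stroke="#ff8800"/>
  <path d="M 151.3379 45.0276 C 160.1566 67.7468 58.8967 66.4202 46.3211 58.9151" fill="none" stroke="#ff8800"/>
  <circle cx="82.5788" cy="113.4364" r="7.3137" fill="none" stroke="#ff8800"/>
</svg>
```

viewBox `0 0 189.2711 131.5714` with mm width/height → 1 unit = 1 mm. Flip: y_m = 131.5714 − y_svg.

**Shape 1** — `<path>` cubic bezier, stroke `#ff8800` → cut (S761, F1521). Control points (SVG): P0=(116.7088,27.3208), P1=(130.3909,16.1824), P2=(16.6657,109.1046), P3=(40.4229,106.1324); sampled at t=k/8. Machine vertices: (116.7088,104.2506) → (116.3847,103.9402) → (107.2204,96.2173) → (92.3200,83.4252) → (74.7877,67.9071) → (57.7276,52.0062) → (44.2440,38.0658) → (37.4411,28.4289) → (40.4229,25.4390). Open path.

**Shape 2** — `<polyline>` line segment, stroke `#ff8800` → cut (S761, F1521). Machine vertices: (53.3165,112.0224) → (173.2489,110.0150). Open path.

**Shape 3** — `<path>` cubic bezier, stroke `#ff8800` → cut (S761, F1521). Control points (SVG): P0=(151.3379,45.0276), P1=(160.1566,67.7468), P2=(58.8967,66.4202), P3=(46.3211,58.9151); sampled at t=k/8. Machine vertices: (151.3379,86.5438) → (149.8732,79.1163) → (140.4179,73.7338) → (125.3012,70.1868) → (106.8524,68.2659) → (87.4007,67.7618) → (69.2754,68.4651) → (54.8058,70.1664) → (46.3211,72.6563). Open path.

**Shape 4** — `<circle>` circle, stroke `#ff8800` → cut (S761, F1521). Machine vertices: (89.8925,18.1350) → (89.3358,20.9338) → (87.7504,23.3066) → (85.3776,24.8920) → (82.5788,25.4487) → (79.7800,24.8920) → (77.4072,23.3066) → (75.8218,20.9338) → (75.2651,18.1350) → (75.8218,15.3362) → (77.4072,12.9634) → (79.7800,11.3780) → (82.5788,10.8213) → (85.3776,11.3780) → (87.7504,12.9634) → (89.3358,15.3362) → (89.8925,18.1350). Closed: final G1 returns to the first vertex.

G21
G90
G0 X116.7088 Y104.2506
M3 S761
G1 X116.3847 Y103.9402 F1521
G1 X107.2204 Y96.2173
G1 X92.3200 Y83.4252
G1 X74.7877 Y67.9071
G1 X57.7276 Y52.0062
G1 X44.2440 Y38.0658
G1 X37.4411 Y28.4289
G1 X40.4229 Y25.4390
M5
G0 X53.3165 Y112.0224
M3 S761
G1 X173.2489 Y110.0150 F1521
M5
G0 X151.3379 Y86.5438
M3 S761
G1 X149.8732 Y79.1163 F1521
G1 X140.4179 Y73.7338
G1 X125.3012 Y70.1868
G1 X106.8524 Y68.2659
G1 X87.4007 Y67.7618
G1 X69.2754 Y68.4651
G1 X54.8058 Y70.1664
G1 X46.3211 Y72.6563
M5
G0 X89.8925 Y18.1350
M3 S761
G1 X89.3358 Y20.9338 F1521
G1 X87.7504 Y23.3066
G1 X85.3776 Y24.8920
G1 X82.5788 Y25.4487
G1 X79.7800 Y24.8920
G1 X77.4072 Y23.3066
G1 X75.8218 Y20.9338
G1 X75.2651 Y18.1350
G1 X75.8218 Y15.3362
G1 X77.4072 Y12.9634
G1 X79.7800 Y11.3780
G1 X82.5788 Y10.8213
G1 X85.3776 Y11.3780
G1 X87.7504 Y12.9634
G1 X89.3358 Y15.3362
G1 X89.8925 Y18.1350
M5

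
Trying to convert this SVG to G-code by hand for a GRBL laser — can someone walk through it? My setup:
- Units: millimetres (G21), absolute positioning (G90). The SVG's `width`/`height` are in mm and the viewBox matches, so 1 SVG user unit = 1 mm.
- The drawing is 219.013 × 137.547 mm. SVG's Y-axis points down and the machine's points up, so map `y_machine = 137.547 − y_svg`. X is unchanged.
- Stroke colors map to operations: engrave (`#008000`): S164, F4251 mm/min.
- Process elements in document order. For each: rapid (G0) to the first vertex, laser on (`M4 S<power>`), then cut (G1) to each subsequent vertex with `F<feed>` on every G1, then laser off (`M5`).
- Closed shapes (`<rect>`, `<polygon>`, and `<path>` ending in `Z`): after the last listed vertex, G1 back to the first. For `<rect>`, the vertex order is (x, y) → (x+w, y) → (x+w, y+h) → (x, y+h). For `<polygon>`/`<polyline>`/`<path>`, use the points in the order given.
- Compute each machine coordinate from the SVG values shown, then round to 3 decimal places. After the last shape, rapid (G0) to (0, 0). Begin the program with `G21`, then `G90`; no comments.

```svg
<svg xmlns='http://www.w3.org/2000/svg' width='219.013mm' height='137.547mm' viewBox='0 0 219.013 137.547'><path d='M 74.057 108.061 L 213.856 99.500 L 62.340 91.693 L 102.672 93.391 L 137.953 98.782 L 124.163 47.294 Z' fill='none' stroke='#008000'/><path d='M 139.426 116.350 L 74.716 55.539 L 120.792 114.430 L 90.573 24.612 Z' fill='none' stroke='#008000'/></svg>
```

G21
G90
G0 X74.057 Y29.486
M4 S164
G1 X213.856 Y38.047 F4251
G1 X62.340 Y45.854 F4251
G1 X102.672 Y44.156 F4251
G1 X137.953 Y38.765 F4251
G1 X124.163 Y90.253 F4251
G1 X74.057 Y29.486 F4251
M5
G0 X139.426 Y21.197
M4 S164
G1 X74.716 Y82.008 F4251
G1 X120.792 Y23.117 F4251
G1 X90.573 Y112.935 F4251
G1 X139.426 Y21.197 F4251
M5
G0 X0.000 Y0.000

1 u = 1 mm; y_m = 137.547 − y.

[1] `<path>` closed polygon, #008000→engrave S164 F4251: (74.057,29.486) → (213.856,38.047) → (62.340,45.854) → (102.672,44.156) → (137.953,38.765) → (124.163,90.253) → (74.057,29.486) (closed)

[2] `<path>` closed polygon, #008000→engrave S164 F4251: (139.426,21.197) → (74.716,82.008) → (120.792,23.117) → (90.573,112.935) → (139.426,21.197) (closed)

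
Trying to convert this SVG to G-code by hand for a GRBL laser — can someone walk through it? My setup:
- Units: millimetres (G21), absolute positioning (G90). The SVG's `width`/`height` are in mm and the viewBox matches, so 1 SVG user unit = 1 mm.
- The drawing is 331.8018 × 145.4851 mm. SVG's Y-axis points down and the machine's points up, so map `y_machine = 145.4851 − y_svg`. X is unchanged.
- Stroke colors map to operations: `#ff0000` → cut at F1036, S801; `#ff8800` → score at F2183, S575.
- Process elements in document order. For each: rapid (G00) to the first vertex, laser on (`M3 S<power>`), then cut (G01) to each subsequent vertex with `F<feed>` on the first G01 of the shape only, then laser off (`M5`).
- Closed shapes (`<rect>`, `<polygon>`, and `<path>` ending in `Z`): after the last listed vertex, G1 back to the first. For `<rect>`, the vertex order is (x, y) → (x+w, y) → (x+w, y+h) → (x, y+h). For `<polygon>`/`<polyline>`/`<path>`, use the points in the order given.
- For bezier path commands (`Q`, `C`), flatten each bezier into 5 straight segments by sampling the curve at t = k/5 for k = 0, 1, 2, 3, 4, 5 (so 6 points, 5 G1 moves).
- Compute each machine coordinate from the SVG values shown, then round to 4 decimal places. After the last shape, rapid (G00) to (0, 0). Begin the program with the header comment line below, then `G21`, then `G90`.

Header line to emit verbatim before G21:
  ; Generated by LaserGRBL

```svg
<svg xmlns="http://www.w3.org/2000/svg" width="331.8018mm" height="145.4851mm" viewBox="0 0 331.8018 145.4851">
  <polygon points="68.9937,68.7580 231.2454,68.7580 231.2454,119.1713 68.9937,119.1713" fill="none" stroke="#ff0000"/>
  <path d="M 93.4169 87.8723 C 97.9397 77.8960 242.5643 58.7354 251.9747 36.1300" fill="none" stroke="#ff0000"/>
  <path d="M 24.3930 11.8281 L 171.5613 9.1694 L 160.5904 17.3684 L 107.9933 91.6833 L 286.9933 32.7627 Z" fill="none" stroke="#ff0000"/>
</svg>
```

; Generated by LaserGRBL
G21
G90
G00 X68.9937 Y76.7271
M3 S801
G01 X231.2454 Y76.7271 F1036
G01 X231.2454 Y26.3138
G01 X68.9937 Y26.3138
G01 X68.9937 Y76.7271
M5
G00 X93.4169 Y57.6128
M3 S801
G01 X110.7403 Y64.6548 F1036
G01 X148.4729 Y73.6255
G01 X193.3996 Y84.2495
G01 X232.3053 Y96.2512
G01 X251.9747 Y109.3551
M5
G00 X24.3930 Y133.6570
M3 S801
G01 X171.5613 Y136.3157 F1036
G01 X160.5904 Y128.1167
G01 X107.9933 Y53.8018
G01 X286.9933 Y112.7224
G01 X24.3930 Y133.6570
M5
G00 X0.0000 Y0.0000

Since the viewBox matches the mm dimensions, user units are millimetres directly. The only transform is the Y-flip y_m = 145.4851 − y_svg.

Shape 1 is a rectangle drawn with `<polygon>`. Its stroke #ff0000 means cut at S801, F1036. After flipping Y the toolpath is (68.9937,76.7271) → (231.2454,76.7271) → (231.2454,26.3138) → (68.9937,26.3138) → (68.9937,76.7271), returning to the start.

Shape 2 is a cubic bezier drawn with `<path>`. Its stroke #ff0000 means cut at S801, F1036. After flipping Y the toolpath is (93.4169,57.6128) → (110.7403,64.6548) → (148.4729,73.6255) → (193.3996,84.2495) → (232.3053,96.2512) → (251.9747,109.3551).

Shape 3 is a closed polygon drawn with `<path>`. Its stroke #ff0000 means cut at S801, F1036. After flipping Y the toolpath is (24.3930,133.6570) → (171.5613,136.3157) → (160.5904,128.1167) → (107.9933,53.8018) → (286.9933,112.7224) → (24.3930,133.6570), returning to the start.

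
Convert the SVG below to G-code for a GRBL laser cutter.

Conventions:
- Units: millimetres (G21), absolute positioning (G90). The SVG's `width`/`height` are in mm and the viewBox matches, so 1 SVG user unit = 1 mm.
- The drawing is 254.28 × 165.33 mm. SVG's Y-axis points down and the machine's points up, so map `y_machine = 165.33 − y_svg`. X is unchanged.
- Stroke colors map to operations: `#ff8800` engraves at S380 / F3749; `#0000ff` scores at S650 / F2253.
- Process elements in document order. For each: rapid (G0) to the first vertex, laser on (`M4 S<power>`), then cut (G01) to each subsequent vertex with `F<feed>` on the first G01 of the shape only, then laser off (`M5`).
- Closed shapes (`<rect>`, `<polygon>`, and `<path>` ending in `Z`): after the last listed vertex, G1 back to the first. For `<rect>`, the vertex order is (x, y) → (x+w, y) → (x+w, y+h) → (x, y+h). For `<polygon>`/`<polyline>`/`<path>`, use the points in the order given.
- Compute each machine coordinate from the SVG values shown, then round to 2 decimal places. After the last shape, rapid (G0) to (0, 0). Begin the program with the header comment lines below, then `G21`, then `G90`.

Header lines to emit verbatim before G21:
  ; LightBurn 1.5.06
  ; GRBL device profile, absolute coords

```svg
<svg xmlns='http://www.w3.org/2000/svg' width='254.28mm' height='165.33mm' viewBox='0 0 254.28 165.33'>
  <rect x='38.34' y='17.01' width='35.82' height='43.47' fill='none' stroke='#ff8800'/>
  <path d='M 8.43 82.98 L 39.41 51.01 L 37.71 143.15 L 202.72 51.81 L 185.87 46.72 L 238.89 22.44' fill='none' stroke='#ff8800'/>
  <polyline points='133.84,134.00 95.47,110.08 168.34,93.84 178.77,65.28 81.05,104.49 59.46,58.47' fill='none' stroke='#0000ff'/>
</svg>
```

; LightBurn 1.5.06
; GRBL device profile, absolute coords
G21
G90
G0 X38.34 Y148.32
M4 S380
G01 X74.16 Y148.32 F3749
G01 X74.16 Y104.85
G01 X38.34 Y104.85
G01 X38.34 Y148.32
M5
G0 X8.43 Y82.35
M4 S380
G01 X39.41 Y114.32 F3749
G01 X37.71 Y22.18
G01 X202.72 Y113.52
G01 X185.87 Y118.61
G01 X238.89 Y142.89
M5
G0 X133.84 Y31.33
M4 S650
G01 X95.47 Y55.25 F2253
G01 X168.34 Y71.49
G01 X178.77 Y100.05
G01 X81.05 Y60.84
G01 X59.46 Y106.86
M5
G0 X0.00 Y0.00

viewBox `0 0 254.28 165.33` with mm width/height → 1 unit = 1 mm. Flip: y_m = 165.33 − y_svg.

**Shape 1** — `<rect>` rectangle, stroke `#ff8800` → engrave (S380, F3749). Machine vertices: (38.34,148.32) → (74.16,148.32) → (74.16,104.85) → (38.34,104.85) → (38.34,148.32). Closed: final G1 returns to the first vertex.

**Shape 2** — `<path>` open polyline, stroke `#ff8800` → engrave (S380, F3749). Machine vertices: (8.43,82.35) → (39.41,114.32) → (37.71,22.18) → (202.72,113.52) → (185.87,118.61) → (238.89,142.89). Open path.

**Shape 3** — `<polyline>` open polyline, stroke `#0000ff` → score (S650, F2253). Machine vertices: (133.84,31.33) → (95.47,55.25) → (168.34,71.49) → (178.77,100.05) → (81.05,60.84) → (59.46,106.86). Open path.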